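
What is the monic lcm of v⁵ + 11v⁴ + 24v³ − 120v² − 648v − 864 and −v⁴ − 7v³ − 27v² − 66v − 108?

v⁷ + 12v⁶ + 44v⁵ + 3v⁴ − 552v³ − 2592v² − 6696v − 7776

By polynomial division,
  v⁵ + 11v⁴ + 24v³ − 120v² − 648v − 864 = (−v − 4)(−v⁴ − 7v³ − 27v² − 66v − 108) + (−31v³ − 294v² − 1020v − 1296)
  −v⁴ − 7v³ − 27v² − 66v − 108 = ((1/31)v − 77/961)(−31v³ − 294v² − 1020v − 1296) + (−(16965/961)v² − (101790/961)v − 203580/961)
  −31v³ − 294v² − 1020v − 1296 = ((29791/16965)v + 11532/1885)(−(16965/961)v² − (101790/961)v − 203580/961) + (0)
Last nonzero remainder: −(16965/961)v² − (101790/961)v − 203580/961. Dividing through by −16965/961 gives the monic gcd v² + 6v + 12.
Then lcm(f, g) = f·g / gcd(f, g); expanding and making the result monic gives the answer.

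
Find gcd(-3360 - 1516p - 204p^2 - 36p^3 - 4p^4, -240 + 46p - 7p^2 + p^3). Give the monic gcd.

40 - p + p^2

Euclidean algorithm in ℚ[p]:
  -4p^4 - 36p^3 - 204p^2 - 1516p - 3360 = (-4p - 64)(p^3 - 7p^2 + 46p - 240) + (-468p^2 + 468p - 18720)
  p^3 - 7p^2 + 46p - 240 = (-(1/468)p + 1/78)(-468p^2 + 468p - 18720) + (0)
Last nonzero remainder: -468p^2 + 468p - 18720. Dividing through by -468 gives the monic gcd p^2 - p + 40.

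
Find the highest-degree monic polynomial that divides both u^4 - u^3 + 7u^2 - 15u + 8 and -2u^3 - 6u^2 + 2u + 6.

u - 1

Apply the Euclidean algorithm:
  u^4 - u^3 + 7u^2 - 15u + 8 = (-(1/2)u + 2)(-2u^3 - 6u^2 + 2u + 6) + (20u^2 - 16u - 4)
  -2u^3 - 6u^2 + 2u + 6 = (-(1/10)u - 19/50)(20u^2 - 16u - 4) + (-(112/25)u + 112/25)
  20u^2 - 16u - 4 = (-(125/28)u - 25/28)(-(112/25)u + 112/25) + (0)
Last nonzero remainder: -(112/25)u + 112/25. Dividing through by -112/25 gives the monic gcd u - 1.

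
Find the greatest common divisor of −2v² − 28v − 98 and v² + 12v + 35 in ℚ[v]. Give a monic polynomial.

v + 7

By polynomial division,
  −2v² − 28v − 98 = (−2)(v² + 12v + 35) + (−4v − 28)
  v² + 12v + 35 = (−(1/4)v − 5/4)(−4v − 28) + (0)
Last nonzero remainder: −4v − 28. Dividing through by −4 gives the monic gcd v + 7.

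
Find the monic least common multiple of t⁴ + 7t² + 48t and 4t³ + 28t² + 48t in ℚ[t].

By polynomial division,
  t⁴ + 7t² + 48t = ((1/4)t - 7/4)(4t³ + 28t² + 48t) + (44t² + 132t)
  4t³ + 28t² + 48t = ((1/11)t + 4/11)(44t² + 132t) + (0)
Last nonzero remainder: 44t² + 132t. Dividing through by 44 gives the monic gcd t² + 3t.
Then lcm(f, g) = f·g / gcd(f, g); expanding and making the result monic gives the answer.

t⁵ + 4t⁴ + 7t³ + 76t² + 192t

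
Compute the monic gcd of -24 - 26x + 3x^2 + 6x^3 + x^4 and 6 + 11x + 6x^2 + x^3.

Repeated division with remainder:
  x^4 + 6x^3 + 3x^2 - 26x - 24 = (x)(x^3 + 6x^2 + 11x + 6) + (-8x^2 - 32x - 24)
  x^3 + 6x^2 + 11x + 6 = (-(1/8)x - 1/4)(-8x^2 - 32x - 24) + (0)
Last nonzero remainder: -8x^2 - 32x - 24. Dividing through by -8 gives the monic gcd x^2 + 4x + 3.

3 + 4x + x^2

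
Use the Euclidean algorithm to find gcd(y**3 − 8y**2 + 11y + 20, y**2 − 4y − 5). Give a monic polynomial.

y**2 − 4y − 5

By polynomial division,
  y**3 − 8y**2 + 11y + 20 = (y − 4)(y**2 − 4y − 5) + (0)
The last nonzero remainder y**2 − 4y − 5 is already monic.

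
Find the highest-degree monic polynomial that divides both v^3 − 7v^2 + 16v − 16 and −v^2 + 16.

By polynomial division,
  v^3 − 7v^2 + 16v − 16 = (−v + 7)(−v^2 + 16) + (32v − 128)
  −v^2 + 16 = (−(1/32)v − 1/8)(32v − 128) + (0)
Last nonzero remainder: 32v − 128. Dividing through by 32 gives the monic gcd v − 4.

v − 4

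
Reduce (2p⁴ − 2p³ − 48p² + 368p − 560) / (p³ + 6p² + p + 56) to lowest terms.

(2p³ − 16p² + 64p − 80)/(p² − p + 8)

Apply the Euclidean algorithm:
  2p⁴ − 2p³ − 48p² + 368p − 560 = (2p − 14)(p³ + 6p² + p + 56) + (34p² + 270p + 224)
  p³ + 6p² + p + 56 = ((1/34)p − 33/578)(34p² + 270p + 224) + ((2840/289)p + 19880/289)
  34p² + 270p + 224 = ((4913/1420)p + 1156/355)((2840/289)p + 19880/289) + (0)
Last nonzero remainder: (2840/289)p + 19880/289. Dividing through by 2840/289 gives the monic gcd p + 7.
Cancel p + 7 from numerator and denominator to get the reduced form.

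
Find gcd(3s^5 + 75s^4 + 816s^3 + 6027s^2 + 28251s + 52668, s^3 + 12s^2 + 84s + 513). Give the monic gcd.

s^2 + 3s + 57

Euclidean algorithm in ℚ[s]:
  3s^5 + 75s^4 + 816s^3 + 6027s^2 + 28251s + 52668 = (3s^2 + 39s + 96)(s^3 + 12s^2 + 84s + 513) + (60s^2 + 180s + 3420)
  s^3 + 12s^2 + 84s + 513 = ((1/60)s + 3/20)(60s^2 + 180s + 3420) + (0)
Last nonzero remainder: 60s^2 + 180s + 3420. Dividing through by 60 gives the monic gcd s^2 + 3s + 57.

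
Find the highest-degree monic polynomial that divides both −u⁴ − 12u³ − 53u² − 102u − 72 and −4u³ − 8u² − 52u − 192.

u + 3

By polynomial division,
  −u⁴ − 12u³ − 53u² − 102u − 72 = ((1/4)u + 5/2)(−4u³ − 8u² − 52u − 192) + (−20u² + 76u + 408)
  −4u³ − 8u² − 52u − 192 = ((1/5)u + 29/25)(−20u² + 76u + 408) + (−(5544/25)u − 16632/25)
  −20u² + 76u + 408 = ((125/1386)u − 425/693)(−(5544/25)u − 16632/25) + (0)
Last nonzero remainder: −(5544/25)u − 16632/25. Dividing through by −5544/25 gives the monic gcd u + 3.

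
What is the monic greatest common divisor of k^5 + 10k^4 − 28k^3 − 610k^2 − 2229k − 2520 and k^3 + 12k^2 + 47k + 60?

k^2 + 8k + 15

Apply the Euclidean algorithm:
  k^5 + 10k^4 − 28k^3 − 610k^2 − 2229k − 2520 = (k^2 − 2k − 51)(k^3 + 12k^2 + 47k + 60) + (36k^2 + 288k + 540)
  k^3 + 12k^2 + 47k + 60 = ((1/36)k + 1/9)(36k^2 + 288k + 540) + (0)
Last nonzero remainder: 36k^2 + 288k + 540. Dividing through by 36 gives the monic gcd k^2 + 8k + 15.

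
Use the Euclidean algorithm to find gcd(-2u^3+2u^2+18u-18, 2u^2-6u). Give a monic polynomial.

Apply the Euclidean algorithm:
  -2u^3+2u^2+18u-18 = (-u-2)(2u^2-6u) + (6u-18)
  2u^2-6u = ((1/3)u)(6u-18) + (0)
Last nonzero remainder: 6u-18. Dividing through by 6 gives the monic gcd u-3.

u-3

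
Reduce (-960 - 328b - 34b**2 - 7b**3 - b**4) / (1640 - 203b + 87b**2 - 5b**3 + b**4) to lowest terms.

(-24 - 10b - b**2)/(41 - 2b + b**2)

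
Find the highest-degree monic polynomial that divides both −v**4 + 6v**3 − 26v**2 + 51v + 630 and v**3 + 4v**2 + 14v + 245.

Repeated division with remainder:
  −v**4 + 6v**3 − 26v**2 + 51v + 630 = (−v + 10)(v**3 + 4v**2 + 14v + 245) + (−52v**2 + 156v − 1820)
  v**3 + 4v**2 + 14v + 245 = (−(1/52)v − 7/52)(−52v**2 + 156v − 1820) + (0)
Last nonzero remainder: −52v**2 + 156v − 1820. Dividing through by −52 gives the monic gcd v**2 − 3v + 35.

v**2 − 3v + 35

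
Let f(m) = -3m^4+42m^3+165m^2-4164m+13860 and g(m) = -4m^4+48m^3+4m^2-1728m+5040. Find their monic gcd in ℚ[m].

Apply the Euclidean algorithm:
  -3m^4+42m^3+165m^2-4164m+13860 = (3/4)(-4m^4+48m^3+4m^2-1728m+5040) + (6m^3+162m^2-2868m+10080)
  -4m^4+48m^3+4m^2-1728m+5040 = (-(2/3)m+26)(6m^3+162m^2-2868m+10080) + (-6120m^2+79560m-257040)
  6m^3+162m^2-2868m+10080 = (-(1/1020)m-2/51)(-6120m^2+79560m-257040) + (0)
Last nonzero remainder: -6120m^2+79560m-257040. Dividing through by -6120 gives the monic gcd m^2-13m+42.

m^2-13m+42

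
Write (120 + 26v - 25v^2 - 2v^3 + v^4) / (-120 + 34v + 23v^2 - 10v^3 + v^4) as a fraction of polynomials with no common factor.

Repeated division with remainder:
  v^4 - 2v^3 - 25v^2 + 26v + 120 = (v^4 - 10v^3 + 23v^2 + 34v - 120) + (8v^3 - 48v^2 - 8v + 240)
  v^4 - 10v^3 + 23v^2 + 34v - 120 = ((1/8)v - 1/2)(8v^3 - 48v^2 - 8v + 240) + (0)
Last nonzero remainder: 8v^3 - 48v^2 - 8v + 240. Dividing through by 8 gives the monic gcd v^3 - 6v^2 - v + 30.
Cancel v^3 - 6v^2 - v + 30 from numerator and denominator to get the reduced form.

(4 + v)/(-4 + v)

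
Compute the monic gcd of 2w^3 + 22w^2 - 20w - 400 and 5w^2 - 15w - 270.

1

Apply the Euclidean algorithm:
  2w^3 + 22w^2 - 20w - 400 = ((2/5)w + 28/5)(5w^2 - 15w - 270) + (172w + 1112)
  5w^2 - 15w - 270 = ((5/172)w - 2035/7396)(172w + 1112) + (66500/1849)
  172w + 1112 = ((79507/16625)w + 514022/16625)(66500/1849) + (0)
The last nonzero remainder is the constant 66500/1849, so the polynomials are coprime and gcd = 1.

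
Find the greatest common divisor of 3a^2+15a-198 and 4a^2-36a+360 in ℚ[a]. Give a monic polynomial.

Euclidean algorithm in ℚ[a]:
  3a^2+15a-198 = (3/4)(4a^2-36a+360) + (42a-468)
  4a^2-36a+360 = ((2/21)a+10/49)(42a-468) + (22320/49)
  42a-468 = ((343/3720)a-637/620)(22320/49) + (0)
The last nonzero remainder is the constant 22320/49, so the polynomials are coprime and gcd = 1.

1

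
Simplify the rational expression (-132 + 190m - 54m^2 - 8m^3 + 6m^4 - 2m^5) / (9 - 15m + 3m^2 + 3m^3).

(44 - 34m + 10m^2 - 2m^3)/(-3 + 3m)

Euclidean algorithm in ℚ[m]:
  -2m^5 + 6m^4 - 8m^3 - 54m^2 + 190m - 132 = (-(2/3)m^2 + (8/3)m - 26/3)(3m^3 + 3m^2 - 15m + 9) + (18m^2 + 36m - 54)
  3m^3 + 3m^2 - 15m + 9 = ((1/6)m - 1/6)(18m^2 + 36m - 54) + (0)
Last nonzero remainder: 18m^2 + 36m - 54. Dividing through by 18 gives the monic gcd m^2 + 2m - 3.
Cancel m^2 + 2m - 3 from numerator and denominator to get the reduced form.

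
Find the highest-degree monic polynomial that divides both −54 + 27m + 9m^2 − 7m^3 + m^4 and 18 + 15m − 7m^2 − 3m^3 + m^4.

18 − 3m − 4m^2 + m^3

By polynomial division,
  m^4 − 7m^3 + 9m^2 + 27m − 54 = (m^4 − 3m^3 − 7m^2 + 15m + 18) + (−4m^3 + 16m^2 + 12m − 72)
  m^4 − 3m^3 − 7m^2 + 15m + 18 = (−(1/4)m − 1/4)(−4m^3 + 16m^2 + 12m − 72) + (0)
Last nonzero remainder: −4m^3 + 16m^2 + 12m − 72. Dividing through by −4 gives the monic gcd m^3 − 4m^2 − 3m + 18.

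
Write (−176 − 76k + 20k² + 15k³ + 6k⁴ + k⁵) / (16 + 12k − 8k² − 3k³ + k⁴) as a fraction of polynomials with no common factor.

Apply the Euclidean algorithm:
  k⁵ + 6k⁴ + 15k³ + 20k² − 76k − 176 = (k + 9)(k⁴ − 3k³ − 8k² + 12k + 16) + (50k³ + 80k² − 200k − 320)
  k⁴ − 3k³ − 8k² + 12k + 16 = ((1/50)k − 23/250)(50k³ + 80k² − 200k − 320) + ((84/25)k² − 336/25)
  50k³ + 80k² − 200k − 320 = ((625/42)k + 500/21)((84/25)k² − 336/25) + (0)
Last nonzero remainder: (84/25)k² − 336/25. Dividing through by 84/25 gives the monic gcd k² − 4.
Cancel k² − 4 from numerator and denominator to get the reduced form.

(44 + 19k + 6k² + k³)/(−4 − 3k + k²)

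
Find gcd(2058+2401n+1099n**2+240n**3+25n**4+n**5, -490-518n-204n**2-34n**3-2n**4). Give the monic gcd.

Euclidean algorithm in ℚ[n]:
  n**5+25n**4+240n**3+1099n**2+2401n+2058 = (-(1/2)n-4)(-2n**4-34n**3-204n**2-518n-490) + (2n**3+24n**2+84n+98)
  -2n**4-34n**3-204n**2-518n-490 = (-n-5)(2n**3+24n**2+84n+98) + (0)
Last nonzero remainder: 2n**3+24n**2+84n+98. Dividing through by 2 gives the monic gcd n**3+12n**2+42n+49.

49+42n+12n**2+n**3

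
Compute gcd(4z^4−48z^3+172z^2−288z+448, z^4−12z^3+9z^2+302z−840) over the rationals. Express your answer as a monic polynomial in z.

z^2−11z+28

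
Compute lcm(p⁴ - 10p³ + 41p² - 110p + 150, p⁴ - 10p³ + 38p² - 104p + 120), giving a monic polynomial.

Repeated division with remainder:
  p⁴ - 10p³ + 41p² - 110p + 150 = (p⁴ - 10p³ + 38p² - 104p + 120) + (3p² - 6p + 30)
  p⁴ - 10p³ + 38p² - 104p + 120 = ((1/3)p² - (8/3)p + 4)(3p² - 6p + 30) + (0)
Last nonzero remainder: 3p² - 6p + 30. Dividing through by 3 gives the monic gcd p² - 2p + 10.
Then lcm(f, g) = f·g / gcd(f, g); expanding and making the result monic gives the answer.

p⁶ - 18p⁵ + 133p⁴ - 558p³ + 1522p² - 2520p + 1800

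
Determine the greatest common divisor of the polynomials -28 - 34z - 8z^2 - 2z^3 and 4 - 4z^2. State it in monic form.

1 + z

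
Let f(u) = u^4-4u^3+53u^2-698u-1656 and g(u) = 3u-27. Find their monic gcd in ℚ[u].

u-9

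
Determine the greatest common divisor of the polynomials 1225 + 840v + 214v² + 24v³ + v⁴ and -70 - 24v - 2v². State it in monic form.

35 + 12v + v²

Repeated division with remainder:
  v⁴ + 24v³ + 214v² + 840v + 1225 = (-(1/2)v² - 6v - 35/2)(-2v² - 24v - 70) + (0)
Last nonzero remainder: -2v² - 24v - 70. Dividing through by -2 gives the monic gcd v² + 12v + 35.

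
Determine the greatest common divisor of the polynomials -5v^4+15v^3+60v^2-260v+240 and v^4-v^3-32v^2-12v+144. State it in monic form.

Repeated division with remainder:
  -5v^4+15v^3+60v^2-260v+240 = (-5)(v^4-v^3-32v^2-12v+144) + (10v^3-100v^2-320v+960)
  v^4-v^3-32v^2-12v+144 = ((1/10)v+9/10)(10v^3-100v^2-320v+960) + (90v^2+180v-720)
  10v^3-100v^2-320v+960 = ((1/9)v-4/3)(90v^2+180v-720) + (0)
Last nonzero remainder: 90v^2+180v-720. Dividing through by 90 gives the monic gcd v^2+2v-8.

v^2+2v-8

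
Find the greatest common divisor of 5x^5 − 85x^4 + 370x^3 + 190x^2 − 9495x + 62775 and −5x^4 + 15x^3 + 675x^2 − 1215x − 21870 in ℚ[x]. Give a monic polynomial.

x^2 − 18x + 81

Apply the Euclidean algorithm:
  5x^5 − 85x^4 + 370x^3 + 190x^2 − 9495x + 62775 = (−x + 14)(−5x^4 + 15x^3 + 675x^2 − 1215x − 21870) + (835x^3 − 10475x^2 − 14355x + 368955)
  −5x^4 + 15x^3 + 675x^2 − 1215x − 21870 = (−(1/167)x − 1594/27889)(835x^3 − 10475x^2 − 14355x + 368955) + (−(269360/27889)x^2 + (4848480/27889)x − 21818160/27889)
  835x^3 − 10475x^2 − 14355x + 368955 = (−(4657463/53872)x − 25406879/53872)(−(269360/27889)x^2 + (4848480/27889)x − 21818160/27889) + (0)
Last nonzero remainder: −(269360/27889)x^2 + (4848480/27889)x − 21818160/27889. Dividing through by −269360/27889 gives the monic gcd x^2 − 18x + 81.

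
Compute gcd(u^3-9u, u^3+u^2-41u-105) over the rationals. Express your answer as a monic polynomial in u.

u+3

Apply the Euclidean algorithm:
  u^3-9u = (u^3+u^2-41u-105) + (-u^2+32u+105)
  u^3+u^2-41u-105 = (-u-33)(-u^2+32u+105) + (1120u+3360)
  -u^2+32u+105 = (-(1/1120)u+1/32)(1120u+3360) + (0)
Last nonzero remainder: 1120u+3360. Dividing through by 1120 gives the monic gcd u+3.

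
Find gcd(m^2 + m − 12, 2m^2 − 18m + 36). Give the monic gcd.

m − 3

Repeated division with remainder:
  m^2 + m − 12 = (1/2)(2m^2 − 18m + 36) + (10m − 30)
  2m^2 − 18m + 36 = ((1/5)m − 6/5)(10m − 30) + (0)
Last nonzero remainder: 10m − 30. Dividing through by 10 gives the monic gcd m − 3.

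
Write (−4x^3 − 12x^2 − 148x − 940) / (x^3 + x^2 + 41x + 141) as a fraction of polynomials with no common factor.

By polynomial division,
  −4x^3 − 12x^2 − 148x − 940 = (−4)(x^3 + x^2 + 41x + 141) + (−8x^2 + 16x − 376)
  x^3 + x^2 + 41x + 141 = (−(1/8)x − 3/8)(−8x^2 + 16x − 376) + (0)
Last nonzero remainder: −8x^2 + 16x − 376. Dividing through by −8 gives the monic gcd x^2 − 2x + 47.
Cancel x^2 − 2x + 47 from numerator and denominator to get the reduced form.

(−4x − 20)/(x + 3)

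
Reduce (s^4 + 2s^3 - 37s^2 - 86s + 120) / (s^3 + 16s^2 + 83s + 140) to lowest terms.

Apply the Euclidean algorithm:
  s^4 + 2s^3 - 37s^2 - 86s + 120 = (s - 14)(s^3 + 16s^2 + 83s + 140) + (104s^2 + 936s + 2080)
  s^3 + 16s^2 + 83s + 140 = ((1/104)s + 7/104)(104s^2 + 936s + 2080) + (0)
Last nonzero remainder: 104s^2 + 936s + 2080. Dividing through by 104 gives the monic gcd s^2 + 9s + 20.
Cancel s^2 + 9s + 20 from numerator and denominator to get the reduced form.

(s^2 - 7s + 6)/(s + 7)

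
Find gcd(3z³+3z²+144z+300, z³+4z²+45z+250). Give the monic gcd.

z²−z+50

Apply the Euclidean algorithm:
  3z³+3z²+144z+300 = (3)(z³+4z²+45z+250) + (−9z²+9z−450)
  z³+4z²+45z+250 = (−(1/9)z−5/9)(−9z²+9z−450) + (0)
Last nonzero remainder: −9z²+9z−450. Dividing through by −9 gives the monic gcd z²−z+50.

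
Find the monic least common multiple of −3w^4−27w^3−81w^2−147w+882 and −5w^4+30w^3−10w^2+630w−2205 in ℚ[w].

w^6−w^5−42w^4−32w^3−217w^2+3969w−6174

Repeated division with remainder:
  −3w^4−27w^3−81w^2−147w+882 = (3/5)(−5w^4+30w^3−10w^2+630w−2205) + (−45w^3−75w^2−525w+2205)
  −5w^4+30w^3−10w^2+630w−2205 = ((1/9)w−23/27)(−45w^3−75w^2−525w+2205) + (−(140/9)w^2−(560/9)w−980/3)
  −45w^3−75w^2−525w+2205 = ((81/28)w−27/4)(−(140/9)w^2−(560/9)w−980/3) + (0)
Last nonzero remainder: −(140/9)w^2−(560/9)w−980/3. Dividing through by −140/9 gives the monic gcd w^2+4w+21.
Then lcm(f, g) = f·g / gcd(f, g); expanding and making the result monic gives the answer.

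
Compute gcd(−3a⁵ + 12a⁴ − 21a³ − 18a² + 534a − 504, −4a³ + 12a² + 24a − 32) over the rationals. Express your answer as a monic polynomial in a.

Apply the Euclidean algorithm:
  −3a⁵ + 12a⁴ − 21a³ − 18a² + 534a − 504 = ((3/4)a² − (3/4)a + 15/2)(−4a³ + 12a² + 24a − 32) + (−66a² + 330a − 264)
  −4a³ + 12a² + 24a − 32 = ((2/33)a + 4/33)(−66a² + 330a − 264) + (0)
Last nonzero remainder: −66a² + 330a − 264. Dividing through by −66 gives the monic gcd a² − 5a + 4.

a² − 5a + 4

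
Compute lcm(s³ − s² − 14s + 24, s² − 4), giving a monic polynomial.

s⁴ + s³ − 16s² − 4s + 48

Apply the Euclidean algorithm:
  s³ − s² − 14s + 24 = (s − 1)(s² − 4) + (−10s + 20)
  s² − 4 = (−(1/10)s − 1/5)(−10s + 20) + (0)
Last nonzero remainder: −10s + 20. Dividing through by −10 gives the monic gcd s − 2.
Then lcm(f, g) = f·g / gcd(f, g); expanding and making the result monic gives the answer.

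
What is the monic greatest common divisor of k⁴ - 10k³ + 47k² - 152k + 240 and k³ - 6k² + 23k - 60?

By polynomial division,
  k⁴ - 10k³ + 47k² - 152k + 240 = (k - 4)(k³ - 6k² + 23k - 60) + (0)
The last nonzero remainder k³ - 6k² + 23k - 60 is already monic.

k³ - 6k² + 23k - 60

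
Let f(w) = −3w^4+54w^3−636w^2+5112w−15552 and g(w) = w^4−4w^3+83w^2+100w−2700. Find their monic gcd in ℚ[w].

Repeated division with remainder:
  −3w^4+54w^3−636w^2+5112w−15552 = (−3)(w^4−4w^3+83w^2+100w−2700) + (42w^3−387w^2+5412w−23652)
  w^4−4w^3+83w^2+100w−2700 = ((1/42)w+73/588)(42w^3−387w^2+5412w−23652) + ((429/196)w^2−(429/49)w+11583/49)
  42w^3−387w^2+5412w−23652 = ((2744/143)w−14308/143)((429/196)w^2−(429/49)w+11583/49) + (0)
Last nonzero remainder: (429/196)w^2−(429/49)w+11583/49. Dividing through by 429/196 gives the monic gcd w^2−4w+108.

w^2−4w+108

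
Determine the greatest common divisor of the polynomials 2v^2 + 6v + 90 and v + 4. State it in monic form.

1

Repeated division with remainder:
  2v^2 + 6v + 90 = (2v − 2)(v + 4) + (98)
  v + 4 = ((1/98)v + 2/49)(98) + (0)
The last nonzero remainder is the constant 98, so the polynomials are coprime and gcd = 1.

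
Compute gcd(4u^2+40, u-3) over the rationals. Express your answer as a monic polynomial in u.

Euclidean algorithm in ℚ[u]:
  4u^2+40 = (4u+12)(u-3) + (76)
  u-3 = ((1/76)u-3/76)(76) + (0)
The last nonzero remainder is the constant 76, so the polynomials are coprime and gcd = 1.

1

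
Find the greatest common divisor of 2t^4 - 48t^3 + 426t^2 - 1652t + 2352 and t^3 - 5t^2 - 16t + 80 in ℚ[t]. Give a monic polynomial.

t - 4

Apply the Euclidean algorithm:
  2t^4 - 48t^3 + 426t^2 - 1652t + 2352 = (2t - 38)(t^3 - 5t^2 - 16t + 80) + (268t^2 - 2420t + 5392)
  t^3 - 5t^2 - 16t + 80 = ((1/268)t + 135/8978)(268t^2 - 2420t + 5392) + ((1210/4489)t - 4840/4489)
  268t^2 - 2420t + 5392 = ((601526/605)t - 3025586/605)((1210/4489)t - 4840/4489) + (0)
Last nonzero remainder: (1210/4489)t - 4840/4489. Dividing through by 1210/4489 gives the monic gcd t - 4.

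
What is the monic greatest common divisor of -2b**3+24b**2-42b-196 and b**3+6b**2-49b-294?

Euclidean algorithm in ℚ[b]:
  -2b**3+24b**2-42b-196 = (-2)(b**3+6b**2-49b-294) + (36b**2-140b-784)
  b**3+6b**2-49b-294 = ((1/36)b+89/324)(36b**2-140b-784) + ((910/81)b-6370/81)
  36b**2-140b-784 = ((1458/455)b+648/65)((910/81)b-6370/81) + (0)
Last nonzero remainder: (910/81)b-6370/81. Dividing through by 910/81 gives the monic gcd b-7.

b-7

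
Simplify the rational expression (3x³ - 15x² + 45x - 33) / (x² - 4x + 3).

Apply the Euclidean algorithm:
  3x³ - 15x² + 45x - 33 = (3x - 3)(x² - 4x + 3) + (24x - 24)
  x² - 4x + 3 = ((1/24)x - 1/8)(24x - 24) + (0)
Last nonzero remainder: 24x - 24. Dividing through by 24 gives the monic gcd x - 1.
Cancel x - 1 from numerator and denominator to get the reduced form.

(3x² - 12x + 33)/(x - 3)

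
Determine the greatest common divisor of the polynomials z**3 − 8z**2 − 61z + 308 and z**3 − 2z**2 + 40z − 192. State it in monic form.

Apply the Euclidean algorithm:
  z**3 − 8z**2 − 61z + 308 = (z**3 − 2z**2 + 40z − 192) + (−6z**2 − 101z + 500)
  z**3 − 2z**2 + 40z − 192 = (−(1/6)z + 113/36)(−6z**2 − 101z + 500) + ((15853/36)z − 15853/9)
  −6z**2 − 101z + 500 = (−(216/15853)z − 4500/15853)((15853/36)z − 15853/9) + (0)
Last nonzero remainder: (15853/36)z − 15853/9. Dividing through by 15853/36 gives the monic gcd z − 4.

z − 4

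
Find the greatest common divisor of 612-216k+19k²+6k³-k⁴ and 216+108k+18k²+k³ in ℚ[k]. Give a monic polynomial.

6+k

By polynomial division,
  -k⁴+6k³+19k²-216k+612 = (-k+24)(k³+18k²+108k+216) + (-305k²-2592k-4572)
  k³+18k²+108k+216 = (-(1/305)k-2898/93025)(-305k²-2592k-4572) + ((1140624/93025)k+6843744/93025)
  -305k²-2592k-4572 = (-(28372625/1140624)k-11814175/190104)((1140624/93025)k+6843744/93025) + (0)
Last nonzero remainder: (1140624/93025)k+6843744/93025. Dividing through by 1140624/93025 gives the monic gcd k+6.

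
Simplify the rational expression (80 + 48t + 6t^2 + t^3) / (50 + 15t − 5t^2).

By polynomial division,
  t^3 + 6t^2 + 48t + 80 = (−(1/5)t − 9/5)(−5t^2 + 15t + 50) + (85t + 170)
  −5t^2 + 15t + 50 = (−(1/17)t + 5/17)(85t + 170) + (0)
Last nonzero remainder: 85t + 170. Dividing through by 85 gives the monic gcd t + 2.
Cancel t + 2 from numerator and denominator to get the reduced form.

(−40 − 4t − t^2)/(−25 + 5t)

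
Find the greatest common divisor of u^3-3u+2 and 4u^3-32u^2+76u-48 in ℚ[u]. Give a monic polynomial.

Euclidean algorithm in ℚ[u]:
  u^3-3u+2 = (1/4)(4u^3-32u^2+76u-48) + (8u^2-22u+14)
  4u^3-32u^2+76u-48 = ((1/2)u-21/8)(8u^2-22u+14) + ((45/4)u-45/4)
  8u^2-22u+14 = ((32/45)u-56/45)((45/4)u-45/4) + (0)
Last nonzero remainder: (45/4)u-45/4. Dividing through by 45/4 gives the monic gcd u-1.

u-1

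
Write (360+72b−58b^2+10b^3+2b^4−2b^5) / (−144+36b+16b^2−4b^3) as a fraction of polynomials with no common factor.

(20+4b−b^2+b^3)/(−8+2b)

Euclidean algorithm in ℚ[b]:
  −2b^5+2b^4+10b^3−58b^2+72b+360 = ((1/2)b^2+(3/2)b+8)(−4b^3+16b^2+36b−144) + (−168b^2+1512)
  −4b^3+16b^2+36b−144 = ((1/42)b−2/21)(−168b^2+1512) + (0)
Last nonzero remainder: −168b^2+1512. Dividing through by −168 gives the monic gcd b^2−9.
Cancel b^2−9 from numerator and denominator to get the reduced form.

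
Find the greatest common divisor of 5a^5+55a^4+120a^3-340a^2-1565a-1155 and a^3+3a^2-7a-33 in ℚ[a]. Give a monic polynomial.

a^3+3a^2-7a-33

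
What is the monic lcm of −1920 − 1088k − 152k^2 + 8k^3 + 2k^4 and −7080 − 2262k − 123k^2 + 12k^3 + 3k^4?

Apply the Euclidean algorithm:
  2k^4 + 8k^3 − 152k^2 − 1088k − 1920 = (2/3)(3k^4 + 12k^3 − 123k^2 − 2262k − 7080) + (−70k^2 + 420k + 2800)
  3k^4 + 12k^3 − 123k^2 − 2262k − 7080 = (−(3/70)k^2 − (3/7)k − 177/70)(−70k^2 + 420k + 2800) + (0)
Last nonzero remainder: −70k^2 + 420k + 2800. Dividing through by −70 gives the monic gcd k^2 − 6k − 40.
Then lcm(f, g) = f·g / gcd(f, g); expanding and making the result monic gives the answer.

−56640 − 41696k − 10884k^2 − 1068k^3 + 23k^4 + 14k^5 + k^6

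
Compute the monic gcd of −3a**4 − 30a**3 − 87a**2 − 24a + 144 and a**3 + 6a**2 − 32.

a**2 + 8a + 16

By polynomial division,
  −3a**4 − 30a**3 − 87a**2 − 24a + 144 = (−3a − 12)(a**3 + 6a**2 − 32) + (−15a**2 − 120a − 240)
  a**3 + 6a**2 − 32 = (−(1/15)a + 2/15)(−15a**2 − 120a − 240) + (0)
Last nonzero remainder: −15a**2 − 120a − 240. Dividing through by −15 gives the monic gcd a**2 + 8a + 16.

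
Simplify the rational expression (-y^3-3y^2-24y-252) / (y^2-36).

Repeated division with remainder:
  -y^3-3y^2-24y-252 = (-y-3)(y^2-36) + (-60y-360)
  y^2-36 = (-(1/60)y+1/10)(-60y-360) + (0)
Last nonzero remainder: -60y-360. Dividing through by -60 gives the monic gcd y+6.
Cancel y+6 from numerator and denominator to get the reduced form.

(-y^2+3y-42)/(y-6)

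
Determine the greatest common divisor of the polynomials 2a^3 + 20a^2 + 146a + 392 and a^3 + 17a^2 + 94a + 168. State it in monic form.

Euclidean algorithm in ℚ[a]:
  2a^3 + 20a^2 + 146a + 392 = (2)(a^3 + 17a^2 + 94a + 168) + (-14a^2 - 42a + 56)
  a^3 + 17a^2 + 94a + 168 = (-(1/14)a - 1)(-14a^2 - 42a + 56) + (56a + 224)
  -14a^2 - 42a + 56 = (-(1/4)a + 1/4)(56a + 224) + (0)
Last nonzero remainder: 56a + 224. Dividing through by 56 gives the monic gcd a + 4.

a + 4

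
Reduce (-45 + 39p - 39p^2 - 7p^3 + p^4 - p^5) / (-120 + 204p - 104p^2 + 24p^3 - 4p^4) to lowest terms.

(3 - 2p + 2p^2 + p^3)/(8 - 12p + 4p^2)

By polynomial division,
  -p^5 + p^4 - 7p^3 - 39p^2 + 39p - 45 = ((1/4)p + 5/4)(-4p^4 + 24p^3 - 104p^2 + 204p - 120) + (-11p^3 + 40p^2 - 186p + 105)
  -4p^4 + 24p^3 - 104p^2 + 204p - 120 = ((4/11)p - 104/121)(-11p^3 + 40p^2 - 186p + 105) + (-(240/121)p^2 + (720/121)p - 3600/121)
  -11p^3 + 40p^2 - 186p + 105 = ((1331/240)p - 847/240)(-(240/121)p^2 + (720/121)p - 3600/121) + (0)
Last nonzero remainder: -(240/121)p^2 + (720/121)p - 3600/121. Dividing through by -240/121 gives the monic gcd p^2 - 3p + 15.
Cancel p^2 - 3p + 15 from numerator and denominator to get the reduced form.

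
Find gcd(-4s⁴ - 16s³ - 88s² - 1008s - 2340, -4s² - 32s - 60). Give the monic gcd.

s² + 8s + 15

Euclidean algorithm in ℚ[s]:
  -4s⁴ - 16s³ - 88s² - 1008s - 2340 = (s² - 4s + 39)(-4s² - 32s - 60) + (0)
Last nonzero remainder: -4s² - 32s - 60. Dividing through by -4 gives the monic gcd s² + 8s + 15.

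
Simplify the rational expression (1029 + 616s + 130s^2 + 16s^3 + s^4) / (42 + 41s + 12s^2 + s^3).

Euclidean algorithm in ℚ[s]:
  s^4 + 16s^3 + 130s^2 + 616s + 1029 = (s + 4)(s^3 + 12s^2 + 41s + 42) + (41s^2 + 410s + 861)
  s^3 + 12s^2 + 41s + 42 = ((1/41)s + 2/41)(41s^2 + 410s + 861) + (0)
Last nonzero remainder: 41s^2 + 410s + 861. Dividing through by 41 gives the monic gcd s^2 + 10s + 21.
Cancel s^2 + 10s + 21 from numerator and denominator to get the reduced form.

(49 + 6s + s^2)/(2 + s)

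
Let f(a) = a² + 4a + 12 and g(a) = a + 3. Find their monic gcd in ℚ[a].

1

By polynomial division,
  a² + 4a + 12 = (a + 1)(a + 3) + (9)
  a + 3 = ((1/9)a + 1/3)(9) + (0)
The last nonzero remainder is the constant 9, so the polynomials are coprime and gcd = 1.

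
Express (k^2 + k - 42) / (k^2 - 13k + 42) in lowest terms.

By polynomial division,
  k^2 + k - 42 = (k^2 - 13k + 42) + (14k - 84)
  k^2 - 13k + 42 = ((1/14)k - 1/2)(14k - 84) + (0)
Last nonzero remainder: 14k - 84. Dividing through by 14 gives the monic gcd k - 6.
Cancel k - 6 from numerator and denominator to get the reduced form.

(k + 7)/(k - 7)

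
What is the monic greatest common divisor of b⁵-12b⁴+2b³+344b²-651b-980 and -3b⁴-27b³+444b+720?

b²+b-20

Repeated division with remainder:
  b⁵-12b⁴+2b³+344b²-651b-980 = (-(1/3)b+7)(-3b⁴-27b³+444b+720) + (191b³+492b²-3519b-6020)
  -3b⁴-27b³+444b+720 = (-(3/191)b-3681/36481)(191b³+492b²-3519b-6020) + (-(205335/36481)b²-(205335/36481)b+4106700/36481)
  191b³+492b²-3519b-6020 = (-(6967871/205335)b-10980781/205335)(-(205335/36481)b²-(205335/36481)b+4106700/36481) + (0)
Last nonzero remainder: -(205335/36481)b²-(205335/36481)b+4106700/36481. Dividing through by -205335/36481 gives the monic gcd b²+b-20.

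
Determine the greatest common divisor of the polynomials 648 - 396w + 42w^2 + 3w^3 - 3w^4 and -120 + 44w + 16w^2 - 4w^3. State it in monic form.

-2 + w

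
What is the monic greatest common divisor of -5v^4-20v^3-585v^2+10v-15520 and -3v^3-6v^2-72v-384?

v^2-2v+32

Apply the Euclidean algorithm:
  -5v^4-20v^3-585v^2+10v-15520 = ((5/3)v+10/3)(-3v^3-6v^2-72v-384) + (-445v^2+890v-14240)
  -3v^3-6v^2-72v-384 = ((3/445)v+12/445)(-445v^2+890v-14240) + (0)
Last nonzero remainder: -445v^2+890v-14240. Dividing through by -445 gives the monic gcd v^2-2v+32.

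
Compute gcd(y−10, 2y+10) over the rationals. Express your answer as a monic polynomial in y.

1

By polynomial division,
  y−10 = (1/2)(2y+10) + (−15)
  2y+10 = (−(2/15)y−2/3)(−15) + (0)
The last nonzero remainder is the constant −15, so the polynomials are coprime and gcd = 1.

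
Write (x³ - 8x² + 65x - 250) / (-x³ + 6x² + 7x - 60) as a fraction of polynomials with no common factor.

(-x² + 3x - 50)/(x² - x - 12)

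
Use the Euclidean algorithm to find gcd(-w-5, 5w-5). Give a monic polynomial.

Apply the Euclidean algorithm:
  -w-5 = (-1/5)(5w-5) + (-6)
  5w-5 = (-(5/6)w+5/6)(-6) + (0)
The last nonzero remainder is the constant -6, so the polynomials are coprime and gcd = 1.

1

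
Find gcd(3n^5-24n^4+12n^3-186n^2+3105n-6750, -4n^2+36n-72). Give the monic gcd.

Euclidean algorithm in ℚ[n]:
  3n^5-24n^4+12n^3-186n^2+3105n-6750 = (-(3/4)n^3-(3/4)n^2+(15/4)n+375/4)(-4n^2+36n-72) + (0)
Last nonzero remainder: -4n^2+36n-72. Dividing through by -4 gives the monic gcd n^2-9n+18.

n^2-9n+18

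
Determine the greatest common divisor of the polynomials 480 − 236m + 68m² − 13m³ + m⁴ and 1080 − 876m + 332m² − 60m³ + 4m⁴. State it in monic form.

30 − 11m + m²

Apply the Euclidean algorithm:
  m⁴ − 13m³ + 68m² − 236m + 480 = (1/4)(4m⁴ − 60m³ + 332m² − 876m + 1080) + (2m³ − 15m² − 17m + 210)
  4m⁴ − 60m³ + 332m² − 876m + 1080 = (2m − 15)(2m³ − 15m² − 17m + 210) + (141m² − 1551m + 4230)
  2m³ − 15m² − 17m + 210 = ((2/141)m + 7/141)(141m² − 1551m + 4230) + (0)
Last nonzero remainder: 141m² − 1551m + 4230. Dividing through by 141 gives the monic gcd m² − 11m + 30.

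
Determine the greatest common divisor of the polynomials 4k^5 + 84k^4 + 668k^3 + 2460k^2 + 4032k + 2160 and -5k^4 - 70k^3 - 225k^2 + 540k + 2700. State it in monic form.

k^3 + 17k^2 + 96k + 180

Repeated division with remainder:
  4k^5 + 84k^4 + 668k^3 + 2460k^2 + 4032k + 2160 = (-(4/5)k - 28/5)(-5k^4 - 70k^3 - 225k^2 + 540k + 2700) + (96k^3 + 1632k^2 + 9216k + 17280)
  -5k^4 - 70k^3 - 225k^2 + 540k + 2700 = (-(5/96)k + 5/32)(96k^3 + 1632k^2 + 9216k + 17280) + (0)
Last nonzero remainder: 96k^3 + 1632k^2 + 9216k + 17280. Dividing through by 96 gives the monic gcd k^3 + 17k^2 + 96k + 180.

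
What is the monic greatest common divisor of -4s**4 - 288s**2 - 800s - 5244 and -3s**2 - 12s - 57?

s**2 + 4s + 19

Repeated division with remainder:
  -4s**4 - 288s**2 - 800s - 5244 = ((4/3)s**2 - (16/3)s + 92)(-3s**2 - 12s - 57) + (0)
Last nonzero remainder: -3s**2 - 12s - 57. Dividing through by -3 gives the monic gcd s**2 + 4s + 19.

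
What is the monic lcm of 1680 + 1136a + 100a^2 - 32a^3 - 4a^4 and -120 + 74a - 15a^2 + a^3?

-8400 - 1900a + 1636a^2 + 101a^3 - 77a^4 - a^5 + a^6

Repeated division with remainder:
  -4a^4 - 32a^3 + 100a^2 + 1136a + 1680 = (-4a - 92)(a^3 - 15a^2 + 74a - 120) + (-984a^2 + 7464a - 9360)
  a^3 - 15a^2 + 74a - 120 = (-(1/984)a + 38/5043)(-984a^2 + 7464a - 9360) + ((13860/1681)a - 83160/1681)
  -984a^2 + 7464a - 9360 = (-(137842/1155)a + 43706/231)((13860/1681)a - 83160/1681) + (0)
Last nonzero remainder: (13860/1681)a - 83160/1681. Dividing through by 13860/1681 gives the monic gcd a - 6.
Then lcm(f, g) = f·g / gcd(f, g); expanding and making the result monic gives the answer.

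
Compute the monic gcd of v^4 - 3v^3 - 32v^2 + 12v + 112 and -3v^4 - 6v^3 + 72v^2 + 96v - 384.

v^2 + 2v - 8

By polynomial division,
  v^4 - 3v^3 - 32v^2 + 12v + 112 = (-1/3)(-3v^4 - 6v^3 + 72v^2 + 96v - 384) + (-5v^3 - 8v^2 + 44v - 16)
  -3v^4 - 6v^3 + 72v^2 + 96v - 384 = ((3/5)v + 6/25)(-5v^3 - 8v^2 + 44v - 16) + ((1188/25)v^2 + (2376/25)v - 9504/25)
  -5v^3 - 8v^2 + 44v - 16 = (-(125/1188)v + 25/594)((1188/25)v^2 + (2376/25)v - 9504/25) + (0)
Last nonzero remainder: (1188/25)v^2 + (2376/25)v - 9504/25. Dividing through by 1188/25 gives the monic gcd v^2 + 2v - 8.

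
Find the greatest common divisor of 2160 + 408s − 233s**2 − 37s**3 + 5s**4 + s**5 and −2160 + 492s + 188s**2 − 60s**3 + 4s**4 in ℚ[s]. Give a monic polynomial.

60 − 7s − 6s**2 + s**3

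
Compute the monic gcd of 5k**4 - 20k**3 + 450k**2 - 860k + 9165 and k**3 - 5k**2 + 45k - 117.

k**2 - 2k + 39

Repeated division with remainder:
  5k**4 - 20k**3 + 450k**2 - 860k + 9165 = (5k + 5)(k**3 - 5k**2 + 45k - 117) + (250k**2 - 500k + 9750)
  k**3 - 5k**2 + 45k - 117 = ((1/250)k - 3/250)(250k**2 - 500k + 9750) + (0)
Last nonzero remainder: 250k**2 - 500k + 9750. Dividing through by 250 gives the monic gcd k**2 - 2k + 39.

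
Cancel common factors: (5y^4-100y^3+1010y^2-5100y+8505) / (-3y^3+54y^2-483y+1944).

(-5y^2+50y-105)/(3y-24)

Apply the Euclidean algorithm:
  5y^4-100y^3+1010y^2-5100y+8505 = (-(5/3)y+10/3)(-3y^3+54y^2-483y+1944) + (25y^2-250y+2025)
  -3y^3+54y^2-483y+1944 = (-(3/25)y+24/25)(25y^2-250y+2025) + (0)
Last nonzero remainder: 25y^2-250y+2025. Dividing through by 25 gives the monic gcd y^2-10y+81.
Cancel y^2-10y+81 from numerator and denominator to get the reduced form.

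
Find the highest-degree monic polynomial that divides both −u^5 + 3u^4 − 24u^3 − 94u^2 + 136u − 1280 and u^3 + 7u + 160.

u^2 − 5u + 32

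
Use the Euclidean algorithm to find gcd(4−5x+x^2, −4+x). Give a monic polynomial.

−4+x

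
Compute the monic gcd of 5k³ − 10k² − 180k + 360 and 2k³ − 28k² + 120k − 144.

k² − 8k + 12

Euclidean algorithm in ℚ[k]:
  5k³ − 10k² − 180k + 360 = (5/2)(2k³ − 28k² + 120k − 144) + (60k² − 480k + 720)
  2k³ − 28k² + 120k − 144 = ((1/30)k − 1/5)(60k² − 480k + 720) + (0)
Last nonzero remainder: 60k² − 480k + 720. Dividing through by 60 gives the monic gcd k² − 8k + 12.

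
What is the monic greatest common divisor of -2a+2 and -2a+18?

1

Repeated division with remainder:
  -2a+2 = (-2a+18) + (-16)
  -2a+18 = ((1/8)a-9/8)(-16) + (0)
The last nonzero remainder is the constant -16, so the polynomials are coprime and gcd = 1.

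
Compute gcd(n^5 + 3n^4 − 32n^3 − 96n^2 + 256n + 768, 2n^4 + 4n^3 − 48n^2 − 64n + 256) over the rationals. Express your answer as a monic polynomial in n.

n^3 + 4n^2 − 16n − 64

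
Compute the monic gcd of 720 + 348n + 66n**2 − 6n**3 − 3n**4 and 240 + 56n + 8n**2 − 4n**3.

Euclidean algorithm in ℚ[n]:
  −3n**4 − 6n**3 + 66n**2 + 348n + 720 = ((3/4)n + 3)(−4n**3 + 8n**2 + 56n + 240) + (0)
Last nonzero remainder: −4n**3 + 8n**2 + 56n + 240. Dividing through by −4 gives the monic gcd n**3 − 2n**2 − 14n − 60.

−60 − 14n − 2n**2 + n**3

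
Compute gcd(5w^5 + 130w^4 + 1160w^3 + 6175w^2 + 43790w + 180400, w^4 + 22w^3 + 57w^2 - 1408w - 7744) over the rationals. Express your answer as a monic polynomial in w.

Repeated division with remainder:
  5w^5 + 130w^4 + 1160w^3 + 6175w^2 + 43790w + 180400 = (5w + 20)(w^4 + 22w^3 + 57w^2 - 1408w - 7744) + (435w^3 + 12075w^2 + 110670w + 335280)
  w^4 + 22w^3 + 57w^2 - 1408w - 7744 = ((1/435)w - 167/12615)(435w^3 + 12075w^2 + 110670w + 335280) + (-(31590/841)w^2 - (600210/841)w - 2779920/841)
  435w^3 + 12075w^2 + 110670w + 335280 = (-(24389/2106)w - 106807/1053)(-(31590/841)w^2 - (600210/841)w - 2779920/841) + (0)
Last nonzero remainder: -(31590/841)w^2 - (600210/841)w - 2779920/841. Dividing through by -31590/841 gives the monic gcd w^2 + 19w + 88.

w^2 + 19w + 88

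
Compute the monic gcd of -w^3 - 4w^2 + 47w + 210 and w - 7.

w - 7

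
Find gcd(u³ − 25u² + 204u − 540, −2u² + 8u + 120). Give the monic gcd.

Apply the Euclidean algorithm:
  u³ − 25u² + 204u − 540 = (−(1/2)u + 21/2)(−2u² + 8u + 120) + (180u − 1800)
  −2u² + 8u + 120 = (−(1/90)u − 1/15)(180u − 1800) + (0)
Last nonzero remainder: 180u − 1800. Dividing through by 180 gives the monic gcd u − 10.

u − 10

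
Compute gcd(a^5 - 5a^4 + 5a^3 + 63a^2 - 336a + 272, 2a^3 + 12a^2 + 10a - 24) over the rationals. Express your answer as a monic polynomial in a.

Apply the Euclidean algorithm:
  a^5 - 5a^4 + 5a^3 + 63a^2 - 336a + 272 = ((1/2)a^2 - (11/2)a + 33)(2a^3 + 12a^2 + 10a - 24) + (-266a^2 - 798a + 1064)
  2a^3 + 12a^2 + 10a - 24 = (-(1/133)a - 3/133)(-266a^2 - 798a + 1064) + (0)
Last nonzero remainder: -266a^2 - 798a + 1064. Dividing through by -266 gives the monic gcd a^2 + 3a - 4.

a^2 + 3a - 4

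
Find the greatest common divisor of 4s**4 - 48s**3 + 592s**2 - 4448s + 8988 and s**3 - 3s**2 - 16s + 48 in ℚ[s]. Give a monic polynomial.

By polynomial division,
  4s**4 - 48s**3 + 592s**2 - 4448s + 8988 = (4s - 36)(s**3 - 3s**2 - 16s + 48) + (548s**2 - 5216s + 10716)
  s**3 - 3s**2 - 16s + 48 = ((1/548)s + 893/75076)(548s**2 - 5216s + 10716) + ((497145/18769)s - 1491435/18769)
  548s**2 - 5216s + 10716 = ((10285412/497145)s - 67042868/497145)((497145/18769)s - 1491435/18769) + (0)
Last nonzero remainder: (497145/18769)s - 1491435/18769. Dividing through by 497145/18769 gives the monic gcd s - 3.

s - 3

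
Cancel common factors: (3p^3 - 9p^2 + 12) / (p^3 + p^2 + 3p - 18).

(3p^2 - 3p - 6)/(p^2 + 3p + 9)

Apply the Euclidean algorithm:
  3p^3 - 9p^2 + 12 = (3)(p^3 + p^2 + 3p - 18) + (-12p^2 - 9p + 66)
  p^3 + p^2 + 3p - 18 = (-(1/12)p - 1/48)(-12p^2 - 9p + 66) + ((133/16)p - 133/8)
  -12p^2 - 9p + 66 = (-(192/133)p - 528/133)((133/16)p - 133/8) + (0)
Last nonzero remainder: (133/16)p - 133/8. Dividing through by 133/16 gives the monic gcd p - 2.
Cancel p - 2 from numerator and denominator to get the reduced form.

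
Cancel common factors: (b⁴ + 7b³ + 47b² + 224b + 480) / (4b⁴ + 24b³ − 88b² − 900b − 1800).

(b² + 32)/(4b² − 4b − 120)

Repeated division with remainder:
  b⁴ + 7b³ + 47b² + 224b + 480 = (1/4)(4b⁴ + 24b³ − 88b² − 900b − 1800) + (b³ + 69b² + 449b + 930)
  4b⁴ + 24b³ − 88b² − 900b − 1800 = (4b − 252)(b³ + 69b² + 449b + 930) + (15504b² + 108528b + 232560)
  b³ + 69b² + 449b + 930 = ((1/15504)b + 31/7752)(15504b² + 108528b + 232560) + (0)
Last nonzero remainder: 15504b² + 108528b + 232560. Dividing through by 15504 gives the monic gcd b² + 7b + 15.
Cancel b² + 7b + 15 from numerator and denominator to get the reduced form.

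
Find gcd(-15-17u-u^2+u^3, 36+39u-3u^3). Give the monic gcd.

Apply the Euclidean algorithm:
  u^3-u^2-17u-15 = (-1/3)(-3u^3+39u+36) + (-u^2-4u-3)
  -3u^3+39u+36 = (3u-12)(-u^2-4u-3) + (0)
Last nonzero remainder: -u^2-4u-3. Dividing through by -1 gives the monic gcd u^2+4u+3.

3+4u+u^2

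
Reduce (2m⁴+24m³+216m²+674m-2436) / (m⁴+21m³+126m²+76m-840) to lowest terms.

(2m²+14m+174)/(m²+16m+60)

Apply the Euclidean algorithm:
  2m⁴+24m³+216m²+674m-2436 = (2)(m⁴+21m³+126m²+76m-840) + (-18m³-36m²+522m-756)
  m⁴+21m³+126m²+76m-840 = (-(1/18)m-19/18)(-18m³-36m²+522m-756) + (117m²+585m-1638)
  -18m³-36m²+522m-756 = (-(2/13)m+6/13)(117m²+585m-1638) + (0)
Last nonzero remainder: 117m²+585m-1638. Dividing through by 117 gives the monic gcd m²+5m-14.
Cancel m²+5m-14 from numerator and denominator to get the reduced form.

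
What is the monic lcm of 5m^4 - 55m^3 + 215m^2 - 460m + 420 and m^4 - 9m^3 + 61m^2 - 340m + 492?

Repeated division with remainder:
  5m^4 - 55m^3 + 215m^2 - 460m + 420 = (5)(m^4 - 9m^3 + 61m^2 - 340m + 492) + (-10m^3 - 90m^2 + 1240m - 2040)
  m^4 - 9m^3 + 61m^2 - 340m + 492 = (-(1/10)m + 9/5)(-10m^3 - 90m^2 + 1240m - 2040) + (347m^2 - 2776m + 4164)
  -10m^3 - 90m^2 + 1240m - 2040 = (-(10/347)m - 170/347)(347m^2 - 2776m + 4164) + (0)
Last nonzero remainder: 347m^2 - 2776m + 4164. Dividing through by 347 gives the monic gcd m^2 - 8m + 12.
Then lcm(f, g) = f·g / gcd(f, g); expanding and making the result monic gives the answer.

m^6 - 12m^5 + 95m^4 - 586m^3 + 1939m^2 - 3856m + 3444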